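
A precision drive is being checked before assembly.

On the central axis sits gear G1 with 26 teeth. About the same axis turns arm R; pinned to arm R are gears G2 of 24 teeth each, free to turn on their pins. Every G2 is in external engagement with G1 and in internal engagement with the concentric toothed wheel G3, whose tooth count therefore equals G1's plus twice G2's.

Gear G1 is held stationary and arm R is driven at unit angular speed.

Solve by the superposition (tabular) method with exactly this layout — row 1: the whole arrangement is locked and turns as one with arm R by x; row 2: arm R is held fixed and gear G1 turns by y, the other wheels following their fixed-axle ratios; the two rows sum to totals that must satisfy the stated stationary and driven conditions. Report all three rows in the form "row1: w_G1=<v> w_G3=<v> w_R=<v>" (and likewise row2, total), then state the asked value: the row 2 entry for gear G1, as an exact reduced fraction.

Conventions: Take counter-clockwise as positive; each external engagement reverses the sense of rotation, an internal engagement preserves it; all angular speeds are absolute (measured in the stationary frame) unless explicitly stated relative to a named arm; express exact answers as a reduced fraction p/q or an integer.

row1: w_G1=1 w_G3=1 w_R=1
row2: w_G1=-1 w_G3=13/37 w_R=0
total: w_G1=0 w_G3=50/37 w_R=1
asked value: -1

topology: planetary set — G1 26T / G2 24T / G3 74T, arm = carrier (Willis)
row 1 — lock + rotate with arm: ω_sun = ω_ring = ω_arm = x
row 2 (arm held, sun turns y): ω_ring = −(26/74)·y, ω_arm = 0
boundary: total ω_sun = x + y = 0 and total ω_arm = x = 1  ⇒  y = -1, x = 1
row 2 ring = −(26/74)·(-1) = 13/37
totals (row 1 + row 2): sun 1 + (-1) = 0, ring 1 + 13/37 = 50/37, arm 1 + 0 = 1
asked cell (row2, sun) = -1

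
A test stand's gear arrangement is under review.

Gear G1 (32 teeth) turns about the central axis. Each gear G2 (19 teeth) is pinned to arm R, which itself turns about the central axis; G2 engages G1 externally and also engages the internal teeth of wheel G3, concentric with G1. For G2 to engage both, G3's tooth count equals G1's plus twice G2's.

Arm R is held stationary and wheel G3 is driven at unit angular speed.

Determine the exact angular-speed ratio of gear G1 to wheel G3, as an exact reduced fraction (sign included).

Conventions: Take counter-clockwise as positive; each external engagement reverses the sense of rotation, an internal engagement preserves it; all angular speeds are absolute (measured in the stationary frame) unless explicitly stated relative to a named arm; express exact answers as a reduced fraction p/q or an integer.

class = planetary set [G3 = 32+2·19 = 70; Willis about the carrier]
ring teeth: 32 + 2·19 = 70
32(ω_sun−ω_arm) = −70(ω_ring−ω_arm),  ω_arm = 0, ω_ring = 1
ω_sun = 0 − (70/32)(1−0) = -35/16
ω_out/ω_in = -35/16

-35/16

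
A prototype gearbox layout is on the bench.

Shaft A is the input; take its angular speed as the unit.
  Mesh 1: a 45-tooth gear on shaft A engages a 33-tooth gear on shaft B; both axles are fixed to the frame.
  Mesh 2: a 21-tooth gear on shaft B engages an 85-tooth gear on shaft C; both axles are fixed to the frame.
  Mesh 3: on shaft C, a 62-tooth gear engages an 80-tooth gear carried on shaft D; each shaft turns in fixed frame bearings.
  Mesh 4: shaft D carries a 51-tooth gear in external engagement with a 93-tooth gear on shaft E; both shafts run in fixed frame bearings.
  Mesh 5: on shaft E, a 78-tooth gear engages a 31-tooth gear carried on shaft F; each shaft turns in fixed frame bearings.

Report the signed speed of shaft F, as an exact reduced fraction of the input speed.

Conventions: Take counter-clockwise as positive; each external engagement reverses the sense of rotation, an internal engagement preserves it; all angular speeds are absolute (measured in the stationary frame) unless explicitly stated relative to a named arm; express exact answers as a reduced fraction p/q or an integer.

5-mesh fixed-axis compound train (all bearings frame-fixed)
mesh 1 [45T→33T]: |ω|/ω_in = 1×45/33 = 15/11, sense flips to −
mesh 2 [21T→85T]: |ω|/ω_in = (15/11)×21/85 = 63/187, sense flips to +
mesh 3 [62T→80T]: |ω|/ω_in = (63/187)×62/80 = 1953/7480, sense flips to −
mesh 4 [51T→93T]: |ω|/ω_in = (1953/7480)×51/93 = 63/440, sense flips to +
mesh 5 [78T→31T]: |ω|/ω_in = (63/440)×78/31 = 2457/6820, sense flips to −
signed output speed (× input speed) = -2457/6820

-2457/6820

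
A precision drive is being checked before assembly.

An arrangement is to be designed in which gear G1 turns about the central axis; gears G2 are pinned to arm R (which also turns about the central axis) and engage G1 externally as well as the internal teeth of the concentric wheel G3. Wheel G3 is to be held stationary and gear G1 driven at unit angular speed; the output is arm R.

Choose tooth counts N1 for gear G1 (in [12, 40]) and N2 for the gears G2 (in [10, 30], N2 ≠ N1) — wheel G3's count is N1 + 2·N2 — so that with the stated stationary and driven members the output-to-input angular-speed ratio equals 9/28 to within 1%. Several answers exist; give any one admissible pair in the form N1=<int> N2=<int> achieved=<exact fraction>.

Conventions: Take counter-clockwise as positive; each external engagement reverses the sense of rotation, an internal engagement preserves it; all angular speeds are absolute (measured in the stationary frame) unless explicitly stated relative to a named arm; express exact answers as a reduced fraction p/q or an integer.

N1=18 N2=10 achieved=9/28

topology: planetary set — design target 9/28, arm = carrier (Willis)
Willis with ω_ring = 0: ω_arm/ω_sun = N1/(N1+N3); set equal to 9/28  ⇒  N3/N1 = 1/(9/28) − 1 = 19/9
N3 = N1 + 2·N2  ⇒  N2/N1 = (N3/N1 − 1)/2 = (19/9 − 1)/2 = 5/9
smallest multiple with N1 ≥ 12 and N2 ≥ 10: k = 2  ⇒  N1 = 2·9 = 18, N2 = 2·5 = 10 (N1 ≤ 40, N2 ≤ 30, N2 ≠ N1 ✓), N3 = 18 + 2·10 = 38
check: N1/(N1+N3) with N1 = 18, N3 = 38 gives 9/28; |achieved − target| = 0 ≤ 9/2800 ✓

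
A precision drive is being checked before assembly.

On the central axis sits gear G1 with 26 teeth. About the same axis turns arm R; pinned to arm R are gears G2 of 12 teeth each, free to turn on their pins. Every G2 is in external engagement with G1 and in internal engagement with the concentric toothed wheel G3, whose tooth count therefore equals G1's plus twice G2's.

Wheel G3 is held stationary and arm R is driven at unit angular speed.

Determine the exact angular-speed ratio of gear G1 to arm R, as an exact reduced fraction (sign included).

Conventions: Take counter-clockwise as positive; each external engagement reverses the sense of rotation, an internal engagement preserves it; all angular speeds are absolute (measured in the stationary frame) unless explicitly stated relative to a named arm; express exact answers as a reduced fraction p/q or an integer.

planetary set (26T centre, 12T on arm, 50T internal) — Willis relation
ring teeth: 26 + 2·12 = 50
26(ω_sun−ω_arm) = −50(ω_ring−ω_arm),  ω_ring = 0, ω_arm = 1
ω_sun = 1 − (50/26)(0−1) = 38/13
ω_out/ω_in = 38/13

38/13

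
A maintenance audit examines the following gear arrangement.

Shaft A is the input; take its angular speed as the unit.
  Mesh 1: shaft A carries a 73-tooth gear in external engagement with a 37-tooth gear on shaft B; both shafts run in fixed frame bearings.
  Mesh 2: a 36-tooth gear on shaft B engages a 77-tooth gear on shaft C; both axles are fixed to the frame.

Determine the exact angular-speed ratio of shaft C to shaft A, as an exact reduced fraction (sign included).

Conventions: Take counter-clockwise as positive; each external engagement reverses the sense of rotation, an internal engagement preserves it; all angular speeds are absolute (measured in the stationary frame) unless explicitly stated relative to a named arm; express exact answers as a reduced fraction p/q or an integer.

class = fixed-axis compound train [2 meshes; 2 ratios multiply, 2 sense flips]
mesh 1 [73T→37T]: running ratio 73/37, sense −
mesh 2 [36T→77T]: running ratio 2628/2849, sense +
ω_out/ω_in = 2628/2849

2628/2849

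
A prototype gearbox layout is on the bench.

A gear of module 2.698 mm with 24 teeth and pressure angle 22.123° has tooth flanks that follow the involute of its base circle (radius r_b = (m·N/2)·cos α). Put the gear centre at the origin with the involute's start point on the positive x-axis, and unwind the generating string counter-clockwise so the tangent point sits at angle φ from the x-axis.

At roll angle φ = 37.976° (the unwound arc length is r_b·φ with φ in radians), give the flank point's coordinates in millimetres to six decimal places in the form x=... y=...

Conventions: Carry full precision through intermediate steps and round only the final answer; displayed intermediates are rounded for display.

x=35.874329 y=2.785155

single-mesh involute tooth geometry (24T wheel at module 2.698)
pitch radius r_p = m·N/2 = 2.698·24/2 = 32.376000
base radius r_b = r_p·cos α = 32.376000·cos 22.123° = 29.992399
roll angle φ = 37.976° = 0.66280624 rad
x = r_b·(cos φ + φ·sin φ) = 35.874329
y = r_b·(sin φ − φ·cos φ) = 2.785155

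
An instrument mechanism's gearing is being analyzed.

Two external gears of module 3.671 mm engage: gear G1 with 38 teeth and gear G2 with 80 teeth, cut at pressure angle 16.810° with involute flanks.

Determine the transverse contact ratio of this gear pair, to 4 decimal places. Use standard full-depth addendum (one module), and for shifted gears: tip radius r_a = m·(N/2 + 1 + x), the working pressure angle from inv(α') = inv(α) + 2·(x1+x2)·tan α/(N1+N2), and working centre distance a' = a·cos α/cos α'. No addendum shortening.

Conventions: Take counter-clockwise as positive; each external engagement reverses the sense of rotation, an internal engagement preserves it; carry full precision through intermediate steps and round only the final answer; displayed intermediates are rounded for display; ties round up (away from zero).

single-mesh involute tooth geometry (38T engaging 80T at module 3.671)
base radii: r_b1 = 66.768558, r_b2 = 140.565385
tip radii: r_a1 = 73.420000, r_a2 = 150.511000
no profile shift: α' = α, a' = a
action lengths: √(r_a1²−r_b1²) = 30.536143, √(r_a2²−r_b2²) = 53.804587
base pitch p_b = π·m·cos α = 11.039980
CR = (30.536143 + 53.804587 − 216.589000·sin 16.81000°)/11.039980 = 1.965894
contact ratio ≈ 1.9659

1.9659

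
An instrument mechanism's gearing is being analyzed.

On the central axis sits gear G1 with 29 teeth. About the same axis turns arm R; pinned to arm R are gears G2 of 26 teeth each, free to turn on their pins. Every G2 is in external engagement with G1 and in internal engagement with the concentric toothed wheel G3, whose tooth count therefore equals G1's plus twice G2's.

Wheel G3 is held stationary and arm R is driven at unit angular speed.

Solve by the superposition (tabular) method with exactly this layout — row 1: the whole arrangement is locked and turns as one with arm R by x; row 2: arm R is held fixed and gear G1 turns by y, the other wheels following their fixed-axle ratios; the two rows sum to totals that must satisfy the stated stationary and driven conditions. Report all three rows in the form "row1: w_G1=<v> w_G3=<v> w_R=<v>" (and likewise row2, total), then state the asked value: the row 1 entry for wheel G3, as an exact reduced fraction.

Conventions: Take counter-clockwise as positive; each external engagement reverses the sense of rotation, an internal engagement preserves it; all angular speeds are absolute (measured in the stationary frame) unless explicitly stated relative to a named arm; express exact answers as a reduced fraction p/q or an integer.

row1: w_G1=1 w_G3=1 w_R=1
row2: w_G1=81/29 w_G3=-1 w_R=0
total: w_G1=110/29 w_G3=0 w_R=1
asked value: 1

planetary set (29T centre, 26T on arm, 81T internal) — Willis relation
superposition row 1 [locked train]: every member turns x
row 2 (arm held, sun turns y): ω_ring = −(29/81)·y, ω_arm = 0
boundary: total ω_ring = x − (29/81)·y = 0 and total ω_arm = x = 1  ⇒  y = 81/29, x = 1
row 2 ring = −(29/81)·81/29 = -1
totals (row 1 + row 2): sun 1 + 81/29 = 110/29, ring 1 + (-1) = 0, arm 1 + 0 = 1
asked cell (row1, ring) = 1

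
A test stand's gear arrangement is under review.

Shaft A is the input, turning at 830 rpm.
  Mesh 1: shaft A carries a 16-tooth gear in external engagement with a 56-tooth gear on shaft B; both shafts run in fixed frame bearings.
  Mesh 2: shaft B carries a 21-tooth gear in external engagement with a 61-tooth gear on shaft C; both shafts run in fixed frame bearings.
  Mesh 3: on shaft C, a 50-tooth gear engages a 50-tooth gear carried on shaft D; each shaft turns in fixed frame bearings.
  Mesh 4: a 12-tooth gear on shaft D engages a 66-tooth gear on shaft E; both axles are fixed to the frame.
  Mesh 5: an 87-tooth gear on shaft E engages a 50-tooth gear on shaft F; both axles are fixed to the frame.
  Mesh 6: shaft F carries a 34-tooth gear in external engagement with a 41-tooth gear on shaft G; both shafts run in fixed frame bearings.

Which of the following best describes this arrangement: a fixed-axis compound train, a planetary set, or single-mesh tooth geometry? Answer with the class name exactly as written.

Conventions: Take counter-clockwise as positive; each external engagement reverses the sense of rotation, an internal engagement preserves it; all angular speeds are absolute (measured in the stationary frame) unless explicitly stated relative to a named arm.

fixed-axis compound train

topology: fixed-axis compound train — 6 meshes, A→G
classification: fixed-axis compound train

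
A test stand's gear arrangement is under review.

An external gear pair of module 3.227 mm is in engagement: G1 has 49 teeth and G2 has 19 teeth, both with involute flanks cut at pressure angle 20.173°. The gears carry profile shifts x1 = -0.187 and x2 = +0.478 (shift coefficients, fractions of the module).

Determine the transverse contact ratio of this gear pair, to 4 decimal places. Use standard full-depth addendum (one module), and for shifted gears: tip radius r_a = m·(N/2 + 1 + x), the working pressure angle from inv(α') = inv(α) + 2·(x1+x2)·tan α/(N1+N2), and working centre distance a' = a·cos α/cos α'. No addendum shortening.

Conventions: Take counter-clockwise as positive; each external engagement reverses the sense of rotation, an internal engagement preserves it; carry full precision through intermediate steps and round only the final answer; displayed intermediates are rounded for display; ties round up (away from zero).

1.5124

recognized (one external pair, fixed centres): single-mesh tooth geometry, m = 3.227, N1 = 49, N2 = 19
base radii: r_b1 = 74.211523, r_b2 = 28.775897
tip radii: r_a1 = 81.685051, r_a2 = 35.426006
inv(α') = inv(20.173°) + 2·(-0.187+0.478)·tan α/(49+19) = 0.01845261  ⇒  α' = 21.42137°
a' = a·cos α / cos α' = 109.7180·cos 20.173°/cos 21.42137° = 110.629763
action lengths: √(r_a1²−r_b1²) = 34.133524, √(r_a2²−r_b2²) = 20.662761
base pitch p_b = π·m·cos α = 9.516015
CR = (34.133524 + 20.662761 − 110.629763·sin 21.42137°)/9.516015 = 1.512359
contact ratio ≈ 1.5124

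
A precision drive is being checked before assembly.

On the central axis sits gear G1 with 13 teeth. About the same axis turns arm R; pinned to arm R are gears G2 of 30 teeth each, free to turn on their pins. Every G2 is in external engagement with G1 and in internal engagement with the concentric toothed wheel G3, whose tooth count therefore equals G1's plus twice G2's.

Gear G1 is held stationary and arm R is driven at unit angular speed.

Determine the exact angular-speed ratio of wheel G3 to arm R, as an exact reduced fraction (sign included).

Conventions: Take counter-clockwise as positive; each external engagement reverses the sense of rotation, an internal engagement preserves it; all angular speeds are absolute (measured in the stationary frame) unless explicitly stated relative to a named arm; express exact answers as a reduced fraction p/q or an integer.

recognized (axles ride arm R): planetary set, 13/30/73 teeth
ring teeth: 13 + 2·30 = 73
13(ω_sun−ω_arm) = −73(ω_ring−ω_arm),  ω_sun = 0, ω_arm = 1
ω_ring = 1 − (13/73)(0−1) = 86/73
ω_out/ω_in = 86/73

86/73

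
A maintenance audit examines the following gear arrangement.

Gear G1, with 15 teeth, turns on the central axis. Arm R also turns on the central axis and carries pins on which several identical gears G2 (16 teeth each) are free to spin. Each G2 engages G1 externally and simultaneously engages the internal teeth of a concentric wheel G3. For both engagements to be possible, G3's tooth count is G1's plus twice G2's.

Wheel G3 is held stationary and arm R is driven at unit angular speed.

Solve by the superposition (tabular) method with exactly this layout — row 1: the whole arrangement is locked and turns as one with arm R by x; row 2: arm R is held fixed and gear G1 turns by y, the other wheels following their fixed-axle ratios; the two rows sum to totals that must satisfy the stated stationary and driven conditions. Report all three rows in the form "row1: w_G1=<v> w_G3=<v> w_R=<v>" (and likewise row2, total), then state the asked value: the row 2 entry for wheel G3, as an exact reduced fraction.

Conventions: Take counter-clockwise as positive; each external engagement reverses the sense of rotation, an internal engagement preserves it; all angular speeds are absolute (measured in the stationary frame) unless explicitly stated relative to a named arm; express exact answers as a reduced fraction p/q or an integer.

class = planetary set [G3 = 15+2·16 = 47; Willis about the carrier]
row 1: whole set turns with the arm by x
row 2: sun turns y, ring = −(15/47)·y, arm 0
boundary: total ω_ring = x − (15/47)·y = 0 and total ω_arm = x = 1  ⇒  y = 47/15, x = 1
row 2 ring = −(15/47)·47/15 = -1
totals (row 1 + row 2): sun 1 + 47/15 = 62/15, ring 1 + (-1) = 0, arm 1 + 0 = 1
asked cell (row2, ring) = -1

row1: w_G1=1 w_G3=1 w_R=1
row2: w_G1=47/15 w_G3=-1 w_R=0
total: w_G1=62/15 w_G3=0 w_R=1
asked value: -1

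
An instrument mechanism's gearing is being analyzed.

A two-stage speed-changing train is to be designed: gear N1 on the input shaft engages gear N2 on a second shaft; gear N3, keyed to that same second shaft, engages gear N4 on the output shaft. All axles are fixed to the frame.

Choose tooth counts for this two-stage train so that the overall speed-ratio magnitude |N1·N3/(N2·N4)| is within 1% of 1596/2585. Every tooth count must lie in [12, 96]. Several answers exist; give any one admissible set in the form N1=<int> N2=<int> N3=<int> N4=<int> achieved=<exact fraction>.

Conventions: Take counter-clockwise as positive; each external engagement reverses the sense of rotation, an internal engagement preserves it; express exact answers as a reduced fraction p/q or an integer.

design class (target 1596/2585): fixed-axis compound train
target = 1596/2585 in lowest terms: an exact hit needs N1·N3 = k·1596 and N2·N4 = k·2585 for one integer k, every count in [12, 96]; additionally prefer no 1:1 stage (N1 ≠ N2, N3 ≠ N4)
k = 1: N1·N3 = 1596 = 19·84, N2·N4 = 2585 = 47·55
achieved = 19·84/(47·55) = 1596/2585; |achieved − target| = 0 ≤ 399/64625 ✓

N1=19 N2=47 N3=84 N4=55 achieved=1596/2585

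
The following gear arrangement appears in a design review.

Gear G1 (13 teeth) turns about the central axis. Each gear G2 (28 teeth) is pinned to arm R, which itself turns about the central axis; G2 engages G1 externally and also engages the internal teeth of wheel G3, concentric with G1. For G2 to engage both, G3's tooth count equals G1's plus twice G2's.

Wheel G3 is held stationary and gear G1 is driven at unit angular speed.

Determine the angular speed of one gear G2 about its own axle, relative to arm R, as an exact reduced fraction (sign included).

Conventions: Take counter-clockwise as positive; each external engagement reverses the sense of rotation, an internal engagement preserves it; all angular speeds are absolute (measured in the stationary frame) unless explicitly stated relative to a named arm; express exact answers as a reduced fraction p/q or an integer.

-897/2296

recognized (axles ride arm R): planetary set, 13/28/69 teeth
ring teeth: 13 + 2·28 = 69
13(ω_sun−ω_arm) = −69(ω_ring−ω_arm),  ω_ring = 0, ω_sun = 1
13(1−ω_arm) = −69(0−ω_arm)  ⇒  82·ω_arm = 13  ⇒  ω_arm = 13/82
sun–planet mesh: 13·(1−13/82) = −28·(ω_p−ω_arm)  ⇒  ω_p−ω_arm = -897/2296
exact speed ratio = -897/2296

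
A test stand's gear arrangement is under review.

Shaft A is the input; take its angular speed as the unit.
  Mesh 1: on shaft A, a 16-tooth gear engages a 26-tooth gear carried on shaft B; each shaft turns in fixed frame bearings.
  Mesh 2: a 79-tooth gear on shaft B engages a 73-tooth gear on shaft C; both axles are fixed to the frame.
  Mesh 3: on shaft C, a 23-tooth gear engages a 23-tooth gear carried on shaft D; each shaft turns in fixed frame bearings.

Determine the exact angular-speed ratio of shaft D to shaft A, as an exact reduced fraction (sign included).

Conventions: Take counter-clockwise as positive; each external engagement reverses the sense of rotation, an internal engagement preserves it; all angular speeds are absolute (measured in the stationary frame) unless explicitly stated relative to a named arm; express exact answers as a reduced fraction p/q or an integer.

class = fixed-axis compound train [3 meshes; 3 ratios multiply, 3 sense flips]
mesh 1 [16T→26T]: running ratio 8/13, sense −
mesh 2 [79T→73T]: running ratio 632/949, sense +
mesh 3 [23T→23T]: running ratio 632/949, sense −
ω_out/ω_in = -632/949

-632/949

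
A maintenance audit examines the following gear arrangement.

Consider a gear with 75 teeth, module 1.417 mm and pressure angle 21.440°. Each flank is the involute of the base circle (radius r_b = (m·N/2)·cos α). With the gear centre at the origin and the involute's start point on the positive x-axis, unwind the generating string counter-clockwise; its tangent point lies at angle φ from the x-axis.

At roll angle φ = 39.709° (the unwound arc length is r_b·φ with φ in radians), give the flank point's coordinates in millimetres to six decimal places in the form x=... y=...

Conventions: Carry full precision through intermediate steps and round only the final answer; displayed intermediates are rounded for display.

single-mesh involute tooth geometry (75T wheel at module 1.417)
pitch radius r_p = m·N/2 = 1.417·75/2 = 53.137500
base radius r_b = r_p·cos α = 53.137500·cos 21.440° = 49.460431
roll angle φ = 39.709° = 0.69305279 rad
x = r_b·(cos φ + φ·sin φ) = 59.950136
y = r_b·(sin φ − φ·cos φ) = 5.229140

x=59.950136 y=5.229140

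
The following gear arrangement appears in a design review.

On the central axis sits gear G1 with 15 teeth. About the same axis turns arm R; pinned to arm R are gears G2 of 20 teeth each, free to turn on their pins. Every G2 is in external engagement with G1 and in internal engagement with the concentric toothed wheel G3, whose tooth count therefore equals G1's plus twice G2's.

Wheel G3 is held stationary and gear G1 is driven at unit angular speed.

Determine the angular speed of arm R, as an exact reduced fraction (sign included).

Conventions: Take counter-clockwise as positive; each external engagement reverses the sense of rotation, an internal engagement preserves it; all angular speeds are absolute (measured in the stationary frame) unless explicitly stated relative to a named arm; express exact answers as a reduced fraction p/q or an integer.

3/14

topology: planetary set — G1 15T / G2 20T / G3 55T, arm = carrier (Willis)
ring teeth: 15 + 2·20 = 55
15(ω_sun−ω_arm) = −55(ω_ring−ω_arm),  ω_ring = 0, ω_sun = 1
15(1−ω_arm) = −55(0−ω_arm)  ⇒  70·ω_arm = 15  ⇒  ω_arm = 3/14
exact speed ratio = 3/14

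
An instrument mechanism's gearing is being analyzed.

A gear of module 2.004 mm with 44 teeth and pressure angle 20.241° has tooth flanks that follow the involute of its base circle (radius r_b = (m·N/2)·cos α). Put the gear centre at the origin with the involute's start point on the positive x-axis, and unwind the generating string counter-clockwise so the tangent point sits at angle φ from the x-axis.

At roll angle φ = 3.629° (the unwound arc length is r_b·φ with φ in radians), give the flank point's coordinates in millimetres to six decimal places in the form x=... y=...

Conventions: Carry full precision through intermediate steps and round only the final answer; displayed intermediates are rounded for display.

single-mesh involute tooth geometry (44T wheel at module 2.004)
pitch radius r_p = m·N/2 = 2.004·44/2 = 44.088000
base radius r_b = r_p·cos α = 44.088000·cos 20.241° = 41.365376
roll angle φ = 3.629° = 0.06333800 rad
x = r_b·(cos φ + φ·sin φ) = 41.448266
y = r_b·(sin φ − φ·cos φ) = 0.003502

x=41.448266 y=0.003502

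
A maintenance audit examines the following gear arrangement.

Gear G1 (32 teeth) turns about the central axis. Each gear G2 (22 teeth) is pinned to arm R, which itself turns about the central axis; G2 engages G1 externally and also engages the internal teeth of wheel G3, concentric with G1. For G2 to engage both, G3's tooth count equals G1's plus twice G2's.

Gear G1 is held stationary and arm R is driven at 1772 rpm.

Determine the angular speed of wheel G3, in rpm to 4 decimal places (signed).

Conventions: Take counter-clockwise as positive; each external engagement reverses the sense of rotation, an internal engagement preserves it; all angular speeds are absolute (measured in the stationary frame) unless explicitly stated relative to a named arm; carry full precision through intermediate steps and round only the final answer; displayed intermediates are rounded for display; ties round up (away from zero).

+2518.1053 rpm

class = planetary set [G3 = 32+2·22 = 76; Willis about the carrier]
normalise by the input: solve with ω_arm = 1, then scale by 1772 rpm
ring teeth: 32 + 2·22 = 76
32(ω_sun−ω_arm) = −76(ω_ring−ω_arm),  ω_sun = 0, ω_arm = 1
ω_ring = 1 − (32/76)(0−1) = 27/19
scale: ω_ring = 27/19 × 1772 rpm = +2518.1053 rpm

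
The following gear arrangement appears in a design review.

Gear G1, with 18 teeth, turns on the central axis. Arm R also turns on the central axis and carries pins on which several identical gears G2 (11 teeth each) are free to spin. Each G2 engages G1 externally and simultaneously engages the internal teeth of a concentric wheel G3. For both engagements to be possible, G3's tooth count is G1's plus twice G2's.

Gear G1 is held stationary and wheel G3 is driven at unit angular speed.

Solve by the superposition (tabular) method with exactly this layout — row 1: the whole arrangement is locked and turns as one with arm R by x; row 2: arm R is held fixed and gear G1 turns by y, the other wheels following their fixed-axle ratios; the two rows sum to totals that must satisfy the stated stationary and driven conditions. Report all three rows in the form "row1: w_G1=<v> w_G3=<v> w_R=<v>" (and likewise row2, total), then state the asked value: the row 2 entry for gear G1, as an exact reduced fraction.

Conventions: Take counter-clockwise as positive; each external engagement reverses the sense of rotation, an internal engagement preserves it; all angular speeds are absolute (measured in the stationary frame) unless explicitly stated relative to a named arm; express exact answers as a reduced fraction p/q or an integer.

row1: w_G1=20/29 w_G3=20/29 w_R=20/29
row2: w_G1=-20/29 w_G3=9/29 w_R=0
total: w_G1=0 w_G3=1 w_R=20/29
asked value: -20/29

planetary set (18T centre, 11T on arm, 40T internal) — Willis relation
row 1: whole set turns with the arm by x
row 2 — arm fixed, fixed-axis ratios: sun y, ring −(18/40)·y, arm 0
boundary: total ω_sun = x + y = 0 and total ω_ring = x − (18/40)·y = 1  ⇒  y = -20/29, x = 20/29
row 2 ring = −(18/40)·(-20/29) = 9/29
totals (row 1 + row 2): sun 20/29 + (-20/29) = 0, ring 20/29 + 9/29 = 1, arm 20/29 + 0 = 20/29
asked cell (row2, sun) = -20/29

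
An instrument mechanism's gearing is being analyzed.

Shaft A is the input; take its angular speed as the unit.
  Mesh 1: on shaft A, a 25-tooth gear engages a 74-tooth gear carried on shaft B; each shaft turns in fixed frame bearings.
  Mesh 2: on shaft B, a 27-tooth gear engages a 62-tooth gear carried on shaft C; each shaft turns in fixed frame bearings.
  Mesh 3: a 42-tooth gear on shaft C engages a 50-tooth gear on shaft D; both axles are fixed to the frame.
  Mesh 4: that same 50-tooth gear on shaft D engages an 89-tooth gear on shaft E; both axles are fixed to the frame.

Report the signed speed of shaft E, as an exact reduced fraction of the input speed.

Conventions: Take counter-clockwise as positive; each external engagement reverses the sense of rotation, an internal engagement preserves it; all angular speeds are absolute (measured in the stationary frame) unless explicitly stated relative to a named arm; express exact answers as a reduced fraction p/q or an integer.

14175/204166

4-mesh fixed-axis compound train (all bearings frame-fixed)
mesh 1 [25T→74T]: |ω|/ω_in = 1×25/74 = 25/74, sense flips to −
mesh 2 [27T→62T]: |ω|/ω_in = (25/74)×27/62 = 675/4588, sense flips to +
mesh 3 [42T→50T]: |ω|/ω_in = (675/4588)×42/50 = 567/4588, sense flips to −
mesh 4 [50T→89T]: |ω|/ω_in = (567/4588)×50/89 = 14175/204166, sense flips to +
signed output speed (× input speed) = 14175/204166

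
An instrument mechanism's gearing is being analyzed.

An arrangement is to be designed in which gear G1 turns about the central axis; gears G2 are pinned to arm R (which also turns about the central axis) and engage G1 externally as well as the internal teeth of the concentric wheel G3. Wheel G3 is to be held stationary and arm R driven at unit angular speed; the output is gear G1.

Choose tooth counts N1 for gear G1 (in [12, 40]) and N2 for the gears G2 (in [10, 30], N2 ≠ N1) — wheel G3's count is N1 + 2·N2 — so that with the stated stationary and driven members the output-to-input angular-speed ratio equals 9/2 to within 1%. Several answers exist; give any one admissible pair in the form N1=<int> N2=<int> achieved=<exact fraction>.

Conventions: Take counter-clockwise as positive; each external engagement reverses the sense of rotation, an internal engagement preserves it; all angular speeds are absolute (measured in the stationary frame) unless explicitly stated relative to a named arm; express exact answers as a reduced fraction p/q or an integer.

N1=12 N2=15 achieved=9/2

class = planetary set [ratio 9/2 wanted; Willis about the carrier]
Willis with ω_ring = 0: ω_sun/ω_arm = (N1+N3)/N1; set equal to 9/2  ⇒  N3/N1 = 9/2 − 1 = 7/2
N3 = N1 + 2·N2  ⇒  N2/N1 = (N3/N1 − 1)/2 = (7/2 − 1)/2 = 5/4
smallest multiple with N1 ≥ 12 and N2 ≥ 10: k = 3  ⇒  N1 = 3·4 = 12, N2 = 3·5 = 15 (N1 ≤ 40, N2 ≤ 30, N2 ≠ N1 ✓), N3 = 12 + 2·15 = 42
check: (N1+N3)/N1 with N1 = 12, N3 = 42 gives 9/2; |achieved − target| = 0 ≤ 9/200 ✓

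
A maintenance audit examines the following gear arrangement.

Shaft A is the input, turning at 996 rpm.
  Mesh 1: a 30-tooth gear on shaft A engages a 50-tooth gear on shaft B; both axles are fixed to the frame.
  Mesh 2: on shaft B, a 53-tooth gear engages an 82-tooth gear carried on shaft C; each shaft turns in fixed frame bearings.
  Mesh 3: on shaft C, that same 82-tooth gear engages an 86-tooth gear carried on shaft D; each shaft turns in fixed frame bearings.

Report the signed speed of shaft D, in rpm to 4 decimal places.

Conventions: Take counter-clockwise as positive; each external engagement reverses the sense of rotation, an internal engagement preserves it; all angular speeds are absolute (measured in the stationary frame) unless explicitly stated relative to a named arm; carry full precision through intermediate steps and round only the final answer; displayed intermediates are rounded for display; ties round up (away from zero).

-368.2884 rpm

topology: fixed-axis compound train — 3 meshes, A→D
mesh 1 [30T→50T]: ω = 996.0000×30/50 = 597.6000 rpm, sense flips to −
mesh 2 [53T→82T]: ω = 597.6000×53/82 = 386.2537 rpm, sense flips to +
mesh 3 [82T→86T]: ω = 386.2537×82/86 = 368.2884 rpm, sense flips to −
signed output speed = -368.2884 rpm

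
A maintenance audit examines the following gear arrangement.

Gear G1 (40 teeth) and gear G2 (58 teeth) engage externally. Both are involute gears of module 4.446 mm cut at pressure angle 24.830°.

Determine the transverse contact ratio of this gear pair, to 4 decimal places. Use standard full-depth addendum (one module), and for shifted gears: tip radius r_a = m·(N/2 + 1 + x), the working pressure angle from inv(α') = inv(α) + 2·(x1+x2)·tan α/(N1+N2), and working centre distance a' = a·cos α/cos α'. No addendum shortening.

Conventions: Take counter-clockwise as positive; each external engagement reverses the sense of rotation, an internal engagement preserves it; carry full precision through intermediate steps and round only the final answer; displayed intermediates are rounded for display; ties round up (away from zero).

1.5371

class = single-mesh tooth geometry [involute pair 40T × 58T, m = 4.446]
base radii: r_b1 = 80.700033, r_b2 = 117.015048
tip radii: r_a1 = 93.366000, r_a2 = 133.380000
no profile shift: α' = α, a' = a
action lengths: √(r_a1²−r_b1²) = 46.954388, √(r_a2²−r_b2²) = 64.013302
base pitch p_b = π·m·cos α = 12.676332
CR = (46.954388 + 64.013302 − 217.854000·sin 24.83000°)/12.676332 = 1.537104
contact ratio ≈ 1.5371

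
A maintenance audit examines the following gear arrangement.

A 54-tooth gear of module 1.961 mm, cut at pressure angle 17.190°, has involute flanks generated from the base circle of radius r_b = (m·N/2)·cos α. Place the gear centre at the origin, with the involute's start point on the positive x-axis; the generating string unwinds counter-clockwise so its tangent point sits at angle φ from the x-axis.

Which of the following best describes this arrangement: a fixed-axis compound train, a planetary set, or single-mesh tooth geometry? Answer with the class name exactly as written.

single-mesh tooth geometry

topology: single-mesh involute geometry — m = 1.961, N = 54
classification: single-mesh tooth geometry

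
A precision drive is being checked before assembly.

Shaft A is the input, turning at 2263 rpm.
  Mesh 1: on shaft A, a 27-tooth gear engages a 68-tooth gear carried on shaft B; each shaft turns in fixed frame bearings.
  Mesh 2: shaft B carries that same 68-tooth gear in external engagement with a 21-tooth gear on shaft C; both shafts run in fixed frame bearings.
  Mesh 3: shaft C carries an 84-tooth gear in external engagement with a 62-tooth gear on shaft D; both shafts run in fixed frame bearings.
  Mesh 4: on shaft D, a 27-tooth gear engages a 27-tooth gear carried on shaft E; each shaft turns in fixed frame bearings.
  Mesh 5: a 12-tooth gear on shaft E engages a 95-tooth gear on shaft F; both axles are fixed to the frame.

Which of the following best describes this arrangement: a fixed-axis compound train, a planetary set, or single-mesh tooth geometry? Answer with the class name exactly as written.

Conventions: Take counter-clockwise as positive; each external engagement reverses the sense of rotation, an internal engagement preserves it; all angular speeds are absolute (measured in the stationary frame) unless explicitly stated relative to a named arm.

fixed-axis compound train

topology: fixed-axis compound train — 5 meshes, A→F
classification: fixed-axis compound train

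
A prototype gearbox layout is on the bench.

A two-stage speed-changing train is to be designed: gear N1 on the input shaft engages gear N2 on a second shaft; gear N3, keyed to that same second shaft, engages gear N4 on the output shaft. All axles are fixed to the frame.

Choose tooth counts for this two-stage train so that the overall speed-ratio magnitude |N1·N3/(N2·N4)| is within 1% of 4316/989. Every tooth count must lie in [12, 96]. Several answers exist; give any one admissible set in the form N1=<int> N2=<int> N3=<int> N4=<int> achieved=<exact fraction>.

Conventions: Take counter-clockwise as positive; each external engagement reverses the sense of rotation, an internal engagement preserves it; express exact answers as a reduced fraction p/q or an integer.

N1=52 N2=23 N3=83 N4=43 achieved=4316/989

2-stage fixed-axis compound train for ratio 4316/989
target = 4316/989 in lowest terms: an exact hit needs N1·N3 = k·4316 and N2·N4 = k·989 for one integer k, every count in [12, 96]; additionally prefer no 1:1 stage (N1 ≠ N2, N3 ≠ N4)
k = 1: N1·N3 = 4316 = 52·83, N2·N4 = 989 = 23·43
achieved = 52·83/(23·43) = 4316/989; |achieved − target| = 0 ≤ 1079/24725 ✓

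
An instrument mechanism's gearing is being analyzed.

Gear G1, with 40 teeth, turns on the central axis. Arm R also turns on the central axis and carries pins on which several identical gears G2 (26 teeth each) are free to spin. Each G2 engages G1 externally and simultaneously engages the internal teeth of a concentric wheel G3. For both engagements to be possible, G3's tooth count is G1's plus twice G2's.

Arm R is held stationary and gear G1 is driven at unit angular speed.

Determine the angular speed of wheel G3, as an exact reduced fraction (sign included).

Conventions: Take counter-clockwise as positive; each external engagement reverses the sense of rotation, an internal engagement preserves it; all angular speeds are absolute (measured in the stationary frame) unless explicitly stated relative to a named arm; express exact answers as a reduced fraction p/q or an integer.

topology: planetary set — G1 40T / G2 26T / G3 92T, arm = carrier (Willis)
ring teeth: 40 + 2·26 = 92
40(ω_sun−ω_arm) = −92(ω_ring−ω_arm),  ω_arm = 0, ω_sun = 1
ω_ring = 0 − (40/92)(1−0) = -10/23
exact speed ratio = -10/23

-10/23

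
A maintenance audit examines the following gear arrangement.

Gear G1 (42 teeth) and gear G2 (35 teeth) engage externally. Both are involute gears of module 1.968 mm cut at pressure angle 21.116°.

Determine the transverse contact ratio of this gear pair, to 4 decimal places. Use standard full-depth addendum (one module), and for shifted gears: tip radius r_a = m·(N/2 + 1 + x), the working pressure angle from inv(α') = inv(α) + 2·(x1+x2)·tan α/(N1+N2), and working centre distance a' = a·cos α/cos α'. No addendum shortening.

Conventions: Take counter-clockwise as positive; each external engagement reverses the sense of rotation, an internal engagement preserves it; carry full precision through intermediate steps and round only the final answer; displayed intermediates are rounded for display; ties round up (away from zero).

recognized (one external pair, fixed centres): single-mesh tooth geometry, m = 1.968, N1 = 42, N2 = 35
base radii: r_b1 = 38.552947, r_b2 = 32.127456
tip radii: r_a1 = 43.296000, r_a2 = 36.408000
no profile shift: α' = α, a' = a
action lengths: √(r_a1²−r_b1²) = 19.703143, √(r_a2²−r_b2²) = 17.128019
base pitch p_b = π·m·cos α = 5.767507
CR = (19.703143 + 17.128019 − 75.768000·sin 21.11600°)/5.767507 = 1.653259
contact ratio ≈ 1.6533

1.6533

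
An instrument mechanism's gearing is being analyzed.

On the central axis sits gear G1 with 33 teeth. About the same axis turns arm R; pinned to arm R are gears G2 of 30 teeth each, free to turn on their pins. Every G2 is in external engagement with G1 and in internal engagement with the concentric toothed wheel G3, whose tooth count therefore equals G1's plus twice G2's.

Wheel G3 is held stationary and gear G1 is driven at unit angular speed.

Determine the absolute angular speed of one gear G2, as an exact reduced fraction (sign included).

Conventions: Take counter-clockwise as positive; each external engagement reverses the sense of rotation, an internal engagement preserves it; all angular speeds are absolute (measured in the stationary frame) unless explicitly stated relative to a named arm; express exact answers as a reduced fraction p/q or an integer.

recognized (axles ride arm R): planetary set, 33/30/93 teeth
ring teeth: 33 + 2·30 = 93
33(ω_sun−ω_arm) = −93(ω_ring−ω_arm),  ω_ring = 0, ω_sun = 1
33(1−ω_arm) = −93(0−ω_arm)  ⇒  126·ω_arm = 33  ⇒  ω_arm = 11/42
sun–planet mesh: 33·(1−11/42) = −30·(ω_p−ω_arm)  ⇒  ω_p−ω_arm = -341/420
ω_p = 11/42 − 341/420 = -11/20
exact speed ratio = -11/20

-11/20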